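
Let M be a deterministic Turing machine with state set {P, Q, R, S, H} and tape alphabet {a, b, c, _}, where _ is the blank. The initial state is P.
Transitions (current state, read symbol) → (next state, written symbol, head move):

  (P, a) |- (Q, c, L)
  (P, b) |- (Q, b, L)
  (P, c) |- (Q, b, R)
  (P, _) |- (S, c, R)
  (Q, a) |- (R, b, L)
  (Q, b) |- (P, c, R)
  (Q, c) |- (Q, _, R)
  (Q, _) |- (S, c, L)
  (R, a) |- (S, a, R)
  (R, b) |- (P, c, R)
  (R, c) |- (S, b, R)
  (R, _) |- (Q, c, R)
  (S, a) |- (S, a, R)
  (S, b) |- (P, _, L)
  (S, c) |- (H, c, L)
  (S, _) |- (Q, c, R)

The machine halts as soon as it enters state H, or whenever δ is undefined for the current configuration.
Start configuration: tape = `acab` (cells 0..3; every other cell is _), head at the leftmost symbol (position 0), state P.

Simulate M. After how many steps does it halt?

16

state=P head=0 tape=__[a]cab___   (P,a)→(Q,c,L)
state=Q head=-1 tape=_[_]ccab___   (Q,_)→(S,c,L)
state=S head=-2 tape=[_]cccab___   (S,_)→(Q,c,R)
state=Q head=-1 tape=c[c]ccab___   (Q,c)→(Q,_,R)
state=Q head=0 tape=c_[c]cab___   (Q,c)→(Q,_,R)
state=Q head=1 tape=c__[c]ab___   (Q,c)→(Q,_,R)
state=Q head=2 tape=c___[a]b___   (Q,a)→(R,b,L)
state=R head=1 tape=c__[_]bb___   (R,_)→(Q,c,R)
state=Q head=2 tape=c__c[b]b___   (Q,b)→(P,c,R)
state=P head=3 tape=c__cc[b]___   (P,b)→(Q,b,L)
state=Q head=2 tape=c__c[c]b___   (Q,c)→(Q,_,R)
state=Q head=3 tape=c__c_[b]___   (Q,b)→(P,c,R)
state=P head=4 tape=c__c_c[_]__   (P,_)→(S,c,R)
state=S head=5 tape=c__c_cc[_]_   (S,_)→(Q,c,R)
state=Q head=6 tape=c__c_ccc[_]   (Q,_)→(S,c,L)
state=S head=5 tape=c__c_cc[c]c   (S,c)→(H,c,L)
state=H head=4 tape=c__c_c[c]cc
M halts after 16 transitions.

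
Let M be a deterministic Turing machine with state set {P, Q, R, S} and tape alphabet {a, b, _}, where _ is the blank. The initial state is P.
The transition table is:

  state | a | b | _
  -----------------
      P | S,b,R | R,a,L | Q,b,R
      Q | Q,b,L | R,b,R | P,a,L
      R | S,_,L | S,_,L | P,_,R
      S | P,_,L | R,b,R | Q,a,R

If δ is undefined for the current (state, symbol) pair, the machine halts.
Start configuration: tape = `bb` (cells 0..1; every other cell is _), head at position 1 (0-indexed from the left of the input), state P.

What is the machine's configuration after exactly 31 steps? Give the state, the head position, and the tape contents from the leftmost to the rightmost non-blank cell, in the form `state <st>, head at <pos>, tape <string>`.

P | __b[b]__   read b → write a, move L, go to R
R | __[b]a__   read b → write _, move L, go to S
S | _[_]_a__   read _ → write a, move R, go to Q
Q | _a[_]a__   read _ → write a, move L, go to P
P | _[a]aa__   read a → write b, move R, go to S
S | _b[a]a__   read a → write _, move L, go to P
P | _[b]_a__   read b → write a, move L, go to R
R | [_]a_a__   read _ → write _, move R, go to P
P | _[a]_a__   read a → write b, move R, go to S
S | _b[_]a__   read _ → write a, move R, go to Q
Q | _ba[a]__   read a → write b, move L, go to Q
Q | _b[a]b__   read a → write b, move L, go to Q
Q | _[b]bb__   read b → write b, move R, go to R
R | _b[b]b__   read b → write _, move L, go to S
S | _[b]_b__   read b → write b, move R, go to R
R | _b[_]b__   read _ → write _, move R, go to P
P | _b_[b]__   read b → write a, move L, go to R
R | _b[_]a__   read _ → write _, move R, go to P
P | _b_[a]__   read a → write b, move R, go to S
S | _b_b[_]_   read _ → write a, move R, go to Q
Q | _b_ba[_]   read _ → write a, move L, go to P
P | _b_b[a]a   read a → write b, move R, go to S
S | _b_bb[a]   read a → write _, move L, go to P
P | _b_b[b]_   read b → write a, move L, go to R
R | _b_[b]a_   read b → write _, move L, go to S
S | _b[_]_a_   read _ → write a, move R, go to Q
Q | _ba[_]a_   read _ → write a, move L, go to P
P | _b[a]aa_   read a → write b, move R, go to S
S | _bb[a]a_   read a → write _, move L, go to P
P | _b[b]_a_   read b → write a, move L, go to R
R | _[b]a_a_   read b → write _, move L, go to S
S | [_]_a_a_
After 31 steps: state S, head at -2, tape a_a.

state S, head at -2, tape a_a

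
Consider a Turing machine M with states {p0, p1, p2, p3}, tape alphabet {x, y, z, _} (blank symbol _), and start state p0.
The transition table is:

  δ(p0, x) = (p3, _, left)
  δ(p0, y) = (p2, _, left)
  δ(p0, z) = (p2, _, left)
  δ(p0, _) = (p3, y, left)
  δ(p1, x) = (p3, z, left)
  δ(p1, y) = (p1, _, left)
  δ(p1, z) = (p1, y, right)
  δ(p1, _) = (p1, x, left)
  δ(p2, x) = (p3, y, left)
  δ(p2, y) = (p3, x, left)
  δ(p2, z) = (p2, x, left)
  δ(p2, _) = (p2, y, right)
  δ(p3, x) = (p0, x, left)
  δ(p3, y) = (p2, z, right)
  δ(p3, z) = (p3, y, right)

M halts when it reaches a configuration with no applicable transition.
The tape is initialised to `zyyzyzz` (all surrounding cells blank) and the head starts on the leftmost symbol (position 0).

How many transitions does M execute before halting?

state=p0 head=0 tape=__[z]yyzyzz   (p0,z)→(p2,_,left)
state=p2 head=-1 tape=_[_]_yyzyzz   (p2,_)→(p2,y,right)
state=p2 head=0 tape=_y[_]yyzyzz   (p2,_)→(p2,y,right)
state=p2 head=1 tape=_yy[y]yzyzz   (p2,y)→(p3,x,left)
state=p3 head=0 tape=_y[y]xyzyzz   (p3,y)→(p2,z,right)
state=p2 head=1 tape=_yz[x]yzyzz   (p2,x)→(p3,y,left)
state=p3 head=0 tape=_y[z]yyzyzz   (p3,z)→(p3,y,right)
state=p3 head=1 tape=_yy[y]yzyzz   (p3,y)→(p2,z,right)
state=p2 head=2 tape=_yyz[y]zyzz   (p2,y)→(p3,x,left)
state=p3 head=1 tape=_yy[z]xzyzz   (p3,z)→(p3,y,right)
state=p3 head=2 tape=_yyy[x]zyzz   (p3,x)→(p0,x,left)
state=p0 head=1 tape=_yy[y]xzyzz   (p0,y)→(p2,_,left)
state=p2 head=0 tape=_y[y]_xzyzz   (p2,y)→(p3,x,left)
state=p3 head=-1 tape=_[y]x_xzyzz   (p3,y)→(p2,z,right)
state=p2 head=0 tape=_z[x]_xzyzz   (p2,x)→(p3,y,left)
state=p3 head=-1 tape=_[z]y_xzyzz   (p3,z)→(p3,y,right)
state=p3 head=0 tape=_y[y]_xzyzz   (p3,y)→(p2,z,right)
state=p2 head=1 tape=_yz[_]xzyzz   (p2,_)→(p2,y,right)
state=p2 head=2 tape=_yzy[x]zyzz   (p2,x)→(p3,y,left)
state=p3 head=1 tape=_yz[y]yzyzz   (p3,y)→(p2,z,right)
state=p2 head=2 tape=_yzz[y]zyzz   (p2,y)→(p3,x,left)
state=p3 head=1 tape=_yz[z]xzyzz   (p3,z)→(p3,y,right)
state=p3 head=2 tape=_yzy[x]zyzz   (p3,x)→(p0,x,left)
state=p0 head=1 tape=_yz[y]xzyzz   (p0,y)→(p2,_,left)
state=p2 head=0 tape=_y[z]_xzyzz   (p2,z)→(p2,x,left)
state=p2 head=-1 tape=_[y]x_xzyzz   (p2,y)→(p3,x,left)
state=p3 head=-2 tape=[_]xx_xzyzz
M halts after 26 transitions.

26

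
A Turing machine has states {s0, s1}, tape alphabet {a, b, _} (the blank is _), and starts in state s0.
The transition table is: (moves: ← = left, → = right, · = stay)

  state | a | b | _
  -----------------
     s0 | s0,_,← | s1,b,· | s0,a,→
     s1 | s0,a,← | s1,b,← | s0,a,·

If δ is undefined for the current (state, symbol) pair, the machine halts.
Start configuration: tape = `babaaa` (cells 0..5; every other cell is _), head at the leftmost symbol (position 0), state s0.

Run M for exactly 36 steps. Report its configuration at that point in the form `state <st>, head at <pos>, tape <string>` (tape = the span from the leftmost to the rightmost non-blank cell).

state s0, head at -4, tape aa____babaaa

state=s0 head=0 tape=______[b]abaaa   (s0,b)→(s1,b,·)
state=s1 head=0 tape=______[b]abaaa   (s1,b)→(s1,b,←)
state=s1 head=-1 tape=_____[_]babaaa   (s1,_)→(s0,a,·)
state=s0 head=-1 tape=_____[a]babaaa   (s0,a)→(s0,_,←)
state=s0 head=-2 tape=____[_]_babaaa   (s0,_)→(s0,a,→)
state=s0 head=-1 tape=____a[_]babaaa   (s0,_)→(s0,a,→)
state=s0 head=0 tape=____aa[b]abaaa   (s0,b)→(s1,b,·)
state=s1 head=0 tape=____aa[b]abaaa   (s1,b)→(s1,b,←)
state=s1 head=-1 tape=____a[a]babaaa   (s1,a)→(s0,a,←)
state=s0 head=-2 tape=____[a]ababaaa   (s0,a)→(s0,_,←)
state=s0 head=-3 tape=___[_]_ababaaa   (s0,_)→(s0,a,→)
state=s0 head=-2 tape=___a[_]ababaaa   (s0,_)→(s0,a,→)
state=s0 head=-1 tape=___aa[a]babaaa   (s0,a)→(s0,_,←)
state=s0 head=-2 tape=___a[a]_babaaa   (s0,a)→(s0,_,←)
state=s0 head=-3 tape=___[a]__babaaa   (s0,a)→(s0,_,←)
state=s0 head=-4 tape=__[_]___babaaa   (s0,_)→(s0,a,→)
state=s0 head=-3 tape=__a[_]__babaaa   (s0,_)→(s0,a,→)
state=s0 head=-2 tape=__aa[_]_babaaa   (s0,_)→(s0,a,→)
state=s0 head=-1 tape=__aaa[_]babaaa   (s0,_)→(s0,a,→)
state=s0 head=0 tape=__aaaa[b]abaaa   (s0,b)→(s1,b,·)
state=s1 head=0 tape=__aaaa[b]abaaa   (s1,b)→(s1,b,←)
state=s1 head=-1 tape=__aaa[a]babaaa   (s1,a)→(s0,a,←)
state=s0 head=-2 tape=__aa[a]ababaaa   (s0,a)→(s0,_,←)
state=s0 head=-3 tape=__a[a]_ababaaa   (s0,a)→(s0,_,←)
state=s0 head=-4 tape=__[a]__ababaaa   (s0,a)→(s0,_,←)
state=s0 head=-5 tape=_[_]___ababaaa   (s0,_)→(s0,a,→)
state=s0 head=-4 tape=_a[_]__ababaaa   (s0,_)→(s0,a,→)
state=s0 head=-3 tape=_aa[_]_ababaaa   (s0,_)→(s0,a,→)
state=s0 head=-2 tape=_aaa[_]ababaaa   (s0,_)→(s0,a,→)
state=s0 head=-1 tape=_aaaa[a]babaaa   (s0,a)→(s0,_,←)
state=s0 head=-2 tape=_aaa[a]_babaaa   (s0,a)→(s0,_,←)
state=s0 head=-3 tape=_aa[a]__babaaa   (s0,a)→(s0,_,←)
state=s0 head=-4 tape=_a[a]___babaaa   (s0,a)→(s0,_,←)
state=s0 head=-5 tape=_[a]____babaaa   (s0,a)→(s0,_,←)
state=s0 head=-6 tape=[_]_____babaaa   (s0,_)→(s0,a,→)
state=s0 head=-5 tape=a[_]____babaaa   (s0,_)→(s0,a,→)
state=s0 head=-4 tape=aa[_]___babaaa
After 36 steps: state s0, head at -4, tape aa____babaaa.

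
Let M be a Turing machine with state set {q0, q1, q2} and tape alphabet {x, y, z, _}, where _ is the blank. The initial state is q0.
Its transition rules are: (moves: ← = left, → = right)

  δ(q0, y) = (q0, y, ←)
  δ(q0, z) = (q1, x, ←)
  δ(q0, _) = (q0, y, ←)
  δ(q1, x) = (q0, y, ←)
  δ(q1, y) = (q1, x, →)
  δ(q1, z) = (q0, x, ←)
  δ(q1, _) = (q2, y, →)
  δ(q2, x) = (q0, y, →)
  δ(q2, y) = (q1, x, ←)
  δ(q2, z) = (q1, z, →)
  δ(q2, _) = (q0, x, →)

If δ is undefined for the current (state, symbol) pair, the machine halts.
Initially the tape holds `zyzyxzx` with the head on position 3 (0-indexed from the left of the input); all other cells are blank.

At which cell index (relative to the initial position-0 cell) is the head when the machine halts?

q0 | zyz[y]xzx   read y → write y, move ←, go to q0
q0 | zy[z]yxzx   read z → write x, move ←, go to q1
q1 | z[y]xyxzx   read y → write x, move →, go to q1
q1 | zx[x]yxzx   read x → write y, move ←, go to q0
q0 | z[x]yyxzx
At halt the head is at cell 1.

1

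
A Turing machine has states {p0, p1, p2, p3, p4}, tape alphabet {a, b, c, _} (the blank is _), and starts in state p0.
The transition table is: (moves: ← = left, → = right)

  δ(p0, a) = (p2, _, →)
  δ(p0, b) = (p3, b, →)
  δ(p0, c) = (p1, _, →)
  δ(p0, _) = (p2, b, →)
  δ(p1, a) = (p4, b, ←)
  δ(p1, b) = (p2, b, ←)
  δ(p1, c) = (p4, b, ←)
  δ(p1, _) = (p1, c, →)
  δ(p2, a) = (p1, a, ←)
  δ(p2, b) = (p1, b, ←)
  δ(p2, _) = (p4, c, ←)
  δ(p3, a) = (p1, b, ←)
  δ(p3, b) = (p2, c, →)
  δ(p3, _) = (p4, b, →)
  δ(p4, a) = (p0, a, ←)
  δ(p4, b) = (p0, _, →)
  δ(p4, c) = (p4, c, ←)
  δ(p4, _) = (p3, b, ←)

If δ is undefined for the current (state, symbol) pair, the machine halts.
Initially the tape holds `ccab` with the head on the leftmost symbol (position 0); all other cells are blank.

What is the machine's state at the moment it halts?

state=p0 head=0 tape=____[c]cab   (p0,c)→(p1,_,→)
state=p1 head=1 tape=_____[c]ab   (p1,c)→(p4,b,←)
state=p4 head=0 tape=____[_]bab   (p4,_)→(p3,b,←)
state=p3 head=-1 tape=___[_]bbab   (p3,_)→(p4,b,→)
state=p4 head=0 tape=___b[b]bab   (p4,b)→(p0,_,→)
state=p0 head=1 tape=___b_[b]ab   (p0,b)→(p3,b,→)
state=p3 head=2 tape=___b_b[a]b   (p3,a)→(p1,b,←)
state=p1 head=1 tape=___b_[b]bb   (p1,b)→(p2,b,←)
state=p2 head=0 tape=___b[_]bbb   (p2,_)→(p4,c,←)
state=p4 head=-1 tape=___[b]cbbb   (p4,b)→(p0,_,→)
state=p0 head=0 tape=____[c]bbb   (p0,c)→(p1,_,→)
state=p1 head=1 tape=_____[b]bb   (p1,b)→(p2,b,←)
state=p2 head=0 tape=____[_]bbb   (p2,_)→(p4,c,←)
state=p4 head=-1 tape=___[_]cbbb   (p4,_)→(p3,b,←)
state=p3 head=-2 tape=__[_]bcbbb   (p3,_)→(p4,b,→)
state=p4 head=-1 tape=__b[b]cbbb   (p4,b)→(p0,_,→)
state=p0 head=0 tape=__b_[c]bbb   (p0,c)→(p1,_,→)
state=p1 head=1 tape=__b__[b]bb   (p1,b)→(p2,b,←)
state=p2 head=0 tape=__b_[_]bbb   (p2,_)→(p4,c,←)
state=p4 head=-1 tape=__b[_]cbbb   (p4,_)→(p3,b,←)
state=p3 head=-2 tape=__[b]bcbbb   (p3,b)→(p2,c,→)
state=p2 head=-1 tape=__c[b]cbbb   (p2,b)→(p1,b,←)
state=p1 head=-2 tape=__[c]bcbbb   (p1,c)→(p4,b,←)
state=p4 head=-3 tape=_[_]bbcbbb   (p4,_)→(p3,b,←)
state=p3 head=-4 tape=[_]bbbcbbb   (p3,_)→(p4,b,→)
state=p4 head=-3 tape=b[b]bbcbbb   (p4,b)→(p0,_,→)
state=p0 head=-2 tape=b_[b]bcbbb   (p0,b)→(p3,b,→)
state=p3 head=-1 tape=b_b[b]cbbb   (p3,b)→(p2,c,→)
state=p2 head=0 tape=b_bc[c]bbb
No transition is defined for (p2, c); M halts in state p2.

p2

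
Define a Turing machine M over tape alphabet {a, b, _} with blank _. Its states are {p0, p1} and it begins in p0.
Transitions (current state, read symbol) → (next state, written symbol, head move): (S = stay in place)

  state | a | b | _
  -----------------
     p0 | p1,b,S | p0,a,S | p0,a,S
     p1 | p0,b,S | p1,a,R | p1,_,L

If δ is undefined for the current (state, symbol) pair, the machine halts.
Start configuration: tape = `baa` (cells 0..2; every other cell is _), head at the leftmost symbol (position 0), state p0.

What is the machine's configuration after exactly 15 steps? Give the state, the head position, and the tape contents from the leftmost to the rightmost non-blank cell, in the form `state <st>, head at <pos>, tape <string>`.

state=p0 head=0 tape=[b]aa_   (p0,b)→(p0,a,S)
state=p0 head=0 tape=[a]aa_   (p0,a)→(p1,b,S)
state=p1 head=0 tape=[b]aa_   (p1,b)→(p1,a,R)
state=p1 head=1 tape=a[a]a_   (p1,a)→(p0,b,S)
state=p0 head=1 tape=a[b]a_   (p0,b)→(p0,a,S)
state=p0 head=1 tape=a[a]a_   (p0,a)→(p1,b,S)
state=p1 head=1 tape=a[b]a_   (p1,b)→(p1,a,R)
state=p1 head=2 tape=aa[a]_   (p1,a)→(p0,b,S)
state=p0 head=2 tape=aa[b]_   (p0,b)→(p0,a,S)
state=p0 head=2 tape=aa[a]_   (p0,a)→(p1,b,S)
state=p1 head=2 tape=aa[b]_   (p1,b)→(p1,a,R)
state=p1 head=3 tape=aaa[_]   (p1,_)→(p1,_,L)
state=p1 head=2 tape=aa[a]_   (p1,a)→(p0,b,S)
state=p0 head=2 tape=aa[b]_   (p0,b)→(p0,a,S)
state=p0 head=2 tape=aa[a]_   (p0,a)→(p1,b,S)
state=p1 head=2 tape=aa[b]_
After 15 steps: state p1, head at 2, tape aab.

state p1, head at 2, tape aab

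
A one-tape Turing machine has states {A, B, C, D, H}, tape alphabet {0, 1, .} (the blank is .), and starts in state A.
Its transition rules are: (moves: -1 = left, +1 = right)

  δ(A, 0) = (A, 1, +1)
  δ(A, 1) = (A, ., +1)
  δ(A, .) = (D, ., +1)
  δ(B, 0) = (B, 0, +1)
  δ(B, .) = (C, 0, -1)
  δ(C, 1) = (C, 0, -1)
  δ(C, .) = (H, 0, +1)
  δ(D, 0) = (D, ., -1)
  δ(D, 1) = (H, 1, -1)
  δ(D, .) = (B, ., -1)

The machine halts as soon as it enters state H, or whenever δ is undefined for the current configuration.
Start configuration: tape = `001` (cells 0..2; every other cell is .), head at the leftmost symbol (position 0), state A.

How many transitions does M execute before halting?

7

A | [0]01..   read 0 → write 1, move +1, go to A
A | 1[0]1..   read 0 → write 1, move +1, go to A
A | 11[1]..   read 1 → write ., move +1, go to A
A | 11.[.].   read . → write ., move +1, go to D
D | 11..[.]   read . → write ., move -1, go to B
B | 11.[.].   read . → write 0, move -1, go to C
C | 11[.]0.   read . → write 0, move +1, go to H
H | 110[0].
M halts after 7 transitions.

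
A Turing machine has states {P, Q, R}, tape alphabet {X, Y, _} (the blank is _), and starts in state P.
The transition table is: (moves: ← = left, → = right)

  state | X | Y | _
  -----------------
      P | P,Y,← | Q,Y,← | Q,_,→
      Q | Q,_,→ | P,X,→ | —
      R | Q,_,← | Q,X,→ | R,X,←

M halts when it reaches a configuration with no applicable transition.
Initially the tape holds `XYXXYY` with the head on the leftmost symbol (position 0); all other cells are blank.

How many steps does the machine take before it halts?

27

P | _[X]YXXYY__   read X → write Y, move ←, go to P
P | [_]YYXXYY__   read _ → write _, move →, go to Q
Q | _[Y]YXXYY__   read Y → write X, move →, go to P
P | _X[Y]XXYY__   read Y → write Y, move ←, go to Q
Q | _[X]YXXYY__   read X → write _, move →, go to Q
Q | __[Y]XXYY__   read Y → write X, move →, go to P
P | __X[X]XYY__   read X → write Y, move ←, go to P
P | __[X]YXYY__   read X → write Y, move ←, go to P
P | _[_]YYXYY__   read _ → write _, move →, go to Q
Q | __[Y]YXYY__   read Y → write X, move →, go to P
P | __X[Y]XYY__   read Y → write Y, move ←, go to Q
Q | __[X]YXYY__   read X → write _, move →, go to Q
Q | ___[Y]XYY__   read Y → write X, move →, go to P
P | ___X[X]YY__   read X → write Y, move ←, go to P
P | ___[X]YYY__   read X → write Y, move ←, go to P
P | __[_]YYYY__   read _ → write _, move →, go to Q
Q | ___[Y]YYY__   read Y → write X, move →, go to P
P | ___X[Y]YY__   read Y → write Y, move ←, go to Q
Q | ___[X]YYY__   read X → write _, move →, go to Q
Q | ____[Y]YY__   read Y → write X, move →, go to P
P | ____X[Y]Y__   read Y → write Y, move ←, go to Q
Q | ____[X]YY__   read X → write _, move →, go to Q
Q | _____[Y]Y__   read Y → write X, move →, go to P
P | _____X[Y]__   read Y → write Y, move ←, go to Q
Q | _____[X]Y__   read X → write _, move →, go to Q
Q | ______[Y]__   read Y → write X, move →, go to P
P | ______X[_]_   read _ → write _, move →, go to Q
Q | ______X_[_]
M halts after 27 transitions.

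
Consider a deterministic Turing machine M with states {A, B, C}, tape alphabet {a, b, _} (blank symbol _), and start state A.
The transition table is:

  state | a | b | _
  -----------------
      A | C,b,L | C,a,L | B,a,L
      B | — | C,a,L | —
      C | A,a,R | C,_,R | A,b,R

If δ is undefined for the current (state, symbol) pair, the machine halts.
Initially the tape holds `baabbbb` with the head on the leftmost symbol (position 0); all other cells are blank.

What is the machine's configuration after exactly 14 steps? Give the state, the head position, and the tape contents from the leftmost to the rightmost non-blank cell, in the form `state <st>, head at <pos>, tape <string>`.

state=A head=0 tape=_[b]aabbbb   (A,b)→(C,a,L)
state=C head=-1 tape=[_]aaabbbb   (C,_)→(A,b,R)
state=A head=0 tape=b[a]aabbbb   (A,a)→(C,b,L)
state=C head=-1 tape=[b]baabbbb   (C,b)→(C,_,R)
state=C head=0 tape=_[b]aabbbb   (C,b)→(C,_,R)
state=C head=1 tape=__[a]abbbb   (C,a)→(A,a,R)
state=A head=2 tape=__a[a]bbbb   (A,a)→(C,b,L)
state=C head=1 tape=__[a]bbbbb   (C,a)→(A,a,R)
state=A head=2 tape=__a[b]bbbb   (A,b)→(C,a,L)
state=C head=1 tape=__[a]abbbb   (C,a)→(A,a,R)
state=A head=2 tape=__a[a]bbbb   (A,a)→(C,b,L)
state=C head=1 tape=__[a]bbbbb   (C,a)→(A,a,R)
state=A head=2 tape=__a[b]bbbb   (A,b)→(C,a,L)
state=C head=1 tape=__[a]abbbb   (C,a)→(A,a,R)
state=A head=2 tape=__a[a]bbbb
After 14 steps: state A, head at 2, tape aabbbb.

state A, head at 2, tape aabbbb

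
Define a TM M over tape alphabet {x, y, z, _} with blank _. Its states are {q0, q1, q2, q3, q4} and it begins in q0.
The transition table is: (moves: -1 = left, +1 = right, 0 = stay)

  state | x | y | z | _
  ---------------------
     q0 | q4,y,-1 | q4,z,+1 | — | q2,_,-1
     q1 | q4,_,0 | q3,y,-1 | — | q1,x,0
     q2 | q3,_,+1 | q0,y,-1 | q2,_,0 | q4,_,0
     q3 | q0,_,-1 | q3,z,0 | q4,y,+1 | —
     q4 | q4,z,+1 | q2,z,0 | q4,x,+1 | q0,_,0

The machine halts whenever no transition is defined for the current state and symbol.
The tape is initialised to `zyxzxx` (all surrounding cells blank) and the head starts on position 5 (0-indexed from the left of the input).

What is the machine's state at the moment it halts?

q3

q0 | zyxzx[x]   read x → write y, move -1, go to q4
q4 | zyxz[x]y   read x → write z, move +1, go to q4
q4 | zyxzz[y]   read y → write z, move 0, go to q2
q2 | zyxzz[z]   read z → write _, move 0, go to q2
q2 | zyxzz[_]   read _ → write _, move 0, go to q4
q4 | zyxzz[_]   read _ → write _, move 0, go to q0
q0 | zyxzz[_]   read _ → write _, move -1, go to q2
q2 | zyxz[z]_   read z → write _, move 0, go to q2
q2 | zyxz[_]_   read _ → write _, move 0, go to q4
q4 | zyxz[_]_   read _ → write _, move 0, go to q0
q0 | zyxz[_]_   read _ → write _, move -1, go to q2
q2 | zyx[z]__   read z → write _, move 0, go to q2
q2 | zyx[_]__   read _ → write _, move 0, go to q4
q4 | zyx[_]__   read _ → write _, move 0, go to q0
q0 | zyx[_]__   read _ → write _, move -1, go to q2
q2 | zy[x]___   read x → write _, move +1, go to q3
q3 | zy_[_]__
No transition is defined for (q3, _); M halts in state q3.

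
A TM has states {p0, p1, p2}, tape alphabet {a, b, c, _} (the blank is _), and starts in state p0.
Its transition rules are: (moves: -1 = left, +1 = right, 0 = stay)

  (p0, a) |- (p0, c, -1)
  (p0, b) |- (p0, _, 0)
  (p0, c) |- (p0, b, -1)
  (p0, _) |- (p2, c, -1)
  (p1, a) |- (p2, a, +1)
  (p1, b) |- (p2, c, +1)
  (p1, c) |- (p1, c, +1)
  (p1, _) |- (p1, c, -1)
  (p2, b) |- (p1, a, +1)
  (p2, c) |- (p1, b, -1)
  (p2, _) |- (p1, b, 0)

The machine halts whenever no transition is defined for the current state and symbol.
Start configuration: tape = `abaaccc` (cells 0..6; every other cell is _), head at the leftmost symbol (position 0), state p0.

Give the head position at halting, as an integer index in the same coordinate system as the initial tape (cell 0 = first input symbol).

p0 | __[a]baaccc   read a → write c, move -1, go to p0
p0 | _[_]cbaaccc   read _ → write c, move -1, go to p2
p2 | [_]ccbaaccc   read _ → write b, move 0, go to p1
p1 | [b]ccbaaccc   read b → write c, move +1, go to p2
p2 | c[c]cbaaccc   read c → write b, move -1, go to p1
p1 | [c]bcbaaccc   read c → write c, move +1, go to p1
p1 | c[b]cbaaccc   read b → write c, move +1, go to p2
p2 | cc[c]baaccc   read c → write b, move -1, go to p1
p1 | c[c]bbaaccc   read c → write c, move +1, go to p1
p1 | cc[b]baaccc   read b → write c, move +1, go to p2
p2 | ccc[b]aaccc   read b → write a, move +1, go to p1
p1 | ccca[a]accc   read a → write a, move +1, go to p2
p2 | cccaa[a]ccc
At halt the head is at cell 3.

3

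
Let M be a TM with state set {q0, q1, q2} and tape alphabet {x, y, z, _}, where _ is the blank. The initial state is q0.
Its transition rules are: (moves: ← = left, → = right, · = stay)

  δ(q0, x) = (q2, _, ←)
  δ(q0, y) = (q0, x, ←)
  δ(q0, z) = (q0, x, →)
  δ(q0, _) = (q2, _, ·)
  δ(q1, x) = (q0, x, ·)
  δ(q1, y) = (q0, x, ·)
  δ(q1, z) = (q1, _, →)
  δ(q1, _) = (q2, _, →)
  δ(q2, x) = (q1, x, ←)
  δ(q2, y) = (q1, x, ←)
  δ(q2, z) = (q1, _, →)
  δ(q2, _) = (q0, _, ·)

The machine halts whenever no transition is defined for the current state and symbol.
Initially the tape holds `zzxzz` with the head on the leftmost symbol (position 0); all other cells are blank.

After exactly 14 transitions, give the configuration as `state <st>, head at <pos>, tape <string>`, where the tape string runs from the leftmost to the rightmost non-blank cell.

state q2, head at -1, tape x_zz

state=q0 head=0 tape=_[z]zxzz   (q0,z)→(q0,x,→)
state=q0 head=1 tape=_x[z]xzz   (q0,z)→(q0,x,→)
state=q0 head=2 tape=_xx[x]zz   (q0,x)→(q2,_,←)
state=q2 head=1 tape=_x[x]_zz   (q2,x)→(q1,x,←)
state=q1 head=0 tape=_[x]x_zz   (q1,x)→(q0,x,·)
state=q0 head=0 tape=_[x]x_zz   (q0,x)→(q2,_,←)
state=q2 head=-1 tape=[_]_x_zz   (q2,_)→(q0,_,·)
state=q0 head=-1 tape=[_]_x_zz   (q0,_)→(q2,_,·)
state=q2 head=-1 tape=[_]_x_zz   (q2,_)→(q0,_,·)
state=q0 head=-1 tape=[_]_x_zz   (q0,_)→(q2,_,·)
state=q2 head=-1 tape=[_]_x_zz   (q2,_)→(q0,_,·)
state=q0 head=-1 tape=[_]_x_zz   (q0,_)→(q2,_,·)
state=q2 head=-1 tape=[_]_x_zz   (q2,_)→(q0,_,·)
state=q0 head=-1 tape=[_]_x_zz   (q0,_)→(q2,_,·)
state=q2 head=-1 tape=[_]_x_zz
After 14 steps: state q2, head at -1, tape x_zz.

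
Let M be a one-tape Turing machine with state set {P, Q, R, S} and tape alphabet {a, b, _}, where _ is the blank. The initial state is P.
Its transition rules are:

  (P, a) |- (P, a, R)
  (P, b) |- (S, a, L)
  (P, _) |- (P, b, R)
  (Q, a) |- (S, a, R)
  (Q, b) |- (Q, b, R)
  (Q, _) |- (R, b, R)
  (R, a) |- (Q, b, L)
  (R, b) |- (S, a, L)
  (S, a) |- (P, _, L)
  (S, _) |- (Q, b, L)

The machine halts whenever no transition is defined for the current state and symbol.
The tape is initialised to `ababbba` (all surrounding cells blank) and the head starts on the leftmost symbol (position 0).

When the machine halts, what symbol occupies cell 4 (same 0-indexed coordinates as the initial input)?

a

state=P head=0 tape=_[a]babbba   (P,a)→(P,a,R)
state=P head=1 tape=_a[b]abbba   (P,b)→(S,a,L)
state=S head=0 tape=_[a]aabbba   (S,a)→(P,_,L)
state=P head=-1 tape=[_]_aabbba   (P,_)→(P,b,R)
state=P head=0 tape=b[_]aabbba   (P,_)→(P,b,R)
state=P head=1 tape=bb[a]abbba   (P,a)→(P,a,R)
state=P head=2 tape=bba[a]bbba   (P,a)→(P,a,R)
state=P head=3 tape=bbaa[b]bba   (P,b)→(S,a,L)
state=S head=2 tape=bba[a]abba   (S,a)→(P,_,L)
state=P head=1 tape=bb[a]_abba   (P,a)→(P,a,R)
state=P head=2 tape=bba[_]abba   (P,_)→(P,b,R)
state=P head=3 tape=bbab[a]bba   (P,a)→(P,a,R)
state=P head=4 tape=bbaba[b]ba   (P,b)→(S,a,L)
state=S head=3 tape=bbab[a]aba   (S,a)→(P,_,L)
state=P head=2 tape=bba[b]_aba   (P,b)→(S,a,L)
state=S head=1 tape=bb[a]a_aba   (S,a)→(P,_,L)
state=P head=0 tape=b[b]_a_aba   (P,b)→(S,a,L)
state=S head=-1 tape=[b]a_a_aba
Cell 4 holds a when M halts.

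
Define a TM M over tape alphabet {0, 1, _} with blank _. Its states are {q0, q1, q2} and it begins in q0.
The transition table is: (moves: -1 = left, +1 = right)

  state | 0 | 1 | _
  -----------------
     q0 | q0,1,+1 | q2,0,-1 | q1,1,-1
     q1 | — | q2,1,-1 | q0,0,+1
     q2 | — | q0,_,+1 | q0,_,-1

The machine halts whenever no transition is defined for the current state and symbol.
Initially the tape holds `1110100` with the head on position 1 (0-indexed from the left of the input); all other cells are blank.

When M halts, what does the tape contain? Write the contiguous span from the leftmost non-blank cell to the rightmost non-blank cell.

q0 | _1[1]10100_   read 1 → write 0, move -1, go to q2
q2 | _[1]010100_   read 1 → write _, move +1, go to q0
q0 | __[0]10100_   read 0 → write 1, move +1, go to q0
q0 | __1[1]0100_   read 1 → write 0, move -1, go to q2
q2 | __[1]00100_   read 1 → write _, move +1, go to q0
q0 | ___[0]0100_   read 0 → write 1, move +1, go to q0
q0 | ___1[0]100_   read 0 → write 1, move +1, go to q0
q0 | ___11[1]00_   read 1 → write 0, move -1, go to q2
q2 | ___1[1]000_   read 1 → write _, move +1, go to q0
q0 | ___1_[0]00_   read 0 → write 1, move +1, go to q0
q0 | ___1_1[0]0_   read 0 → write 1, move +1, go to q0
q0 | ___1_11[0]_   read 0 → write 1, move +1, go to q0
q0 | ___1_111[_]   read _ → write 1, move -1, go to q1
q1 | ___1_11[1]1   read 1 → write 1, move -1, go to q2
q2 | ___1_1[1]11   read 1 → write _, move +1, go to q0
q0 | ___1_1_[1]1   read 1 → write 0, move -1, go to q2
q2 | ___1_1[_]01   read _ → write _, move -1, go to q0
q0 | ___1_[1]_01   read 1 → write 0, move -1, go to q2
q2 | ___1[_]0_01   read _ → write _, move -1, go to q0
q0 | ___[1]_0_01   read 1 → write 0, move -1, go to q2
q2 | __[_]0_0_01   read _ → write _, move -1, go to q0
q0 | _[_]_0_0_01   read _ → write 1, move -1, go to q1
q1 | [_]1_0_0_01   read _ → write 0, move +1, go to q0
q0 | 0[1]_0_0_01   read 1 → write 0, move -1, go to q2
q2 | [0]0_0_0_01
The non-blank tape span at halt is 00_0_0_01.

00_0_0_01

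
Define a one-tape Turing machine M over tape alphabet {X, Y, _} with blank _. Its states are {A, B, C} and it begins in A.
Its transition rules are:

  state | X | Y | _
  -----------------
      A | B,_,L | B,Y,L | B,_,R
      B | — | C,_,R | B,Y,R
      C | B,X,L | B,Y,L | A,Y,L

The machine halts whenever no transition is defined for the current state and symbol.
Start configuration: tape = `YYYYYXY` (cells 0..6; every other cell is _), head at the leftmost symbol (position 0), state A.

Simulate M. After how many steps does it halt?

state=A head=0 tape=_[Y]YYYYXY   (A,Y)→(B,Y,L)
state=B head=-1 tape=[_]YYYYYXY   (B,_)→(B,Y,R)
state=B head=0 tape=Y[Y]YYYYXY   (B,Y)→(C,_,R)
state=C head=1 tape=Y_[Y]YYYXY   (C,Y)→(B,Y,L)
state=B head=0 tape=Y[_]YYYYXY   (B,_)→(B,Y,R)
state=B head=1 tape=YY[Y]YYYXY   (B,Y)→(C,_,R)
state=C head=2 tape=YY_[Y]YYXY   (C,Y)→(B,Y,L)
state=B head=1 tape=YY[_]YYYXY   (B,_)→(B,Y,R)
state=B head=2 tape=YYY[Y]YYXY   (B,Y)→(C,_,R)
state=C head=3 tape=YYY_[Y]YXY   (C,Y)→(B,Y,L)
state=B head=2 tape=YYY[_]YYXY   (B,_)→(B,Y,R)
state=B head=3 tape=YYYY[Y]YXY   (B,Y)→(C,_,R)
state=C head=4 tape=YYYY_[Y]XY   (C,Y)→(B,Y,L)
state=B head=3 tape=YYYY[_]YXY   (B,_)→(B,Y,R)
state=B head=4 tape=YYYYY[Y]XY   (B,Y)→(C,_,R)
state=C head=5 tape=YYYYY_[X]Y   (C,X)→(B,X,L)
state=B head=4 tape=YYYYY[_]XY   (B,_)→(B,Y,R)
state=B head=5 tape=YYYYYY[X]Y
M halts after 17 transitions.

17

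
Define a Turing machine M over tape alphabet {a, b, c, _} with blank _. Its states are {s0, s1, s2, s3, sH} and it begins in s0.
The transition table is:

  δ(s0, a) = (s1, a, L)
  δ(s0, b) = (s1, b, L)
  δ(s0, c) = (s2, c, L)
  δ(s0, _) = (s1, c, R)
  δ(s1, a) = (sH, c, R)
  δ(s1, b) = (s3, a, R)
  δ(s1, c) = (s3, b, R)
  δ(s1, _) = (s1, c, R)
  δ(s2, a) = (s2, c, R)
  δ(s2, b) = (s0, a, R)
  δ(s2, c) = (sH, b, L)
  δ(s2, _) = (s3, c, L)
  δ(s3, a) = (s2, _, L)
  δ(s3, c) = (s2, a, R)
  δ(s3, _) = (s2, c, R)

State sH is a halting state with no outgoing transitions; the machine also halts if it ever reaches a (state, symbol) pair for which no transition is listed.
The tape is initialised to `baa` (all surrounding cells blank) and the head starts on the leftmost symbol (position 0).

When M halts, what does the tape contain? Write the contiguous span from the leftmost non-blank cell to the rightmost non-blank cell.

state=s0 head=0 tape=_[b]aa   (s0,b)→(s1,b,L)
state=s1 head=-1 tape=[_]baa   (s1,_)→(s1,c,R)
state=s1 head=0 tape=c[b]aa   (s1,b)→(s3,a,R)
state=s3 head=1 tape=ca[a]a   (s3,a)→(s2,_,L)
state=s2 head=0 tape=c[a]_a   (s2,a)→(s2,c,R)
state=s2 head=1 tape=cc[_]a   (s2,_)→(s3,c,L)
state=s3 head=0 tape=c[c]ca   (s3,c)→(s2,a,R)
state=s2 head=1 tape=ca[c]a   (s2,c)→(sH,b,L)
state=sH head=0 tape=c[a]ba
The non-blank tape span at halt is caba.

caba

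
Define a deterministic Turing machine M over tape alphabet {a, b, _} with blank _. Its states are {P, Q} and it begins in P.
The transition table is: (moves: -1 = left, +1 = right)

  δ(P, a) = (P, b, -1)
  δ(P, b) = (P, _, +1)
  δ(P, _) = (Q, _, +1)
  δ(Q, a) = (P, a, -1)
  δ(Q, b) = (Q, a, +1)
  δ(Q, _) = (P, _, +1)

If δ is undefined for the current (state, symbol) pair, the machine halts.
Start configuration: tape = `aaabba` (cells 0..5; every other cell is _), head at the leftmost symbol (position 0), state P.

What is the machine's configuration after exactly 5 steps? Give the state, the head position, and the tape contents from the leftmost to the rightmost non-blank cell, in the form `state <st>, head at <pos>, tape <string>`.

state=P head=0 tape=_[a]aabba   (P,a)→(P,b,-1)
state=P head=-1 tape=[_]baabba   (P,_)→(Q,_,+1)
state=Q head=0 tape=_[b]aabba   (Q,b)→(Q,a,+1)
state=Q head=1 tape=_a[a]abba   (Q,a)→(P,a,-1)
state=P head=0 tape=_[a]aabba   (P,a)→(P,b,-1)
state=P head=-1 tape=[_]baabba
After 5 steps: state P, head at -1, tape baabba.

state P, head at -1, tape baabba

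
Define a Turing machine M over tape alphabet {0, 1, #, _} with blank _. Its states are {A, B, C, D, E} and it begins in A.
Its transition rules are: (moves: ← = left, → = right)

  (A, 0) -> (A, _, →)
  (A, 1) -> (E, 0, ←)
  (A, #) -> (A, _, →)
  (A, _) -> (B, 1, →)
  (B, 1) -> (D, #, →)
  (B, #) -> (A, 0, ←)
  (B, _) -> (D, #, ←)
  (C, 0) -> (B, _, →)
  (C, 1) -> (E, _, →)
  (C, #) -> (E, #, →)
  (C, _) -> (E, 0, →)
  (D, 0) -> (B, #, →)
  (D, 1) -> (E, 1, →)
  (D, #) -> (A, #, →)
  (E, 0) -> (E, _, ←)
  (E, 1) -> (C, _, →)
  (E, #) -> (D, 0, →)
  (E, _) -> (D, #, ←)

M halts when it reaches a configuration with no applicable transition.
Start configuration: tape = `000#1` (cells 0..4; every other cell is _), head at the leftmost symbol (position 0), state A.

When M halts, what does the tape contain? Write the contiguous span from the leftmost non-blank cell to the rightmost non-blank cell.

A | [0]00#1   read 0 → write _, move →, go to A
A | _[0]0#1   read 0 → write _, move →, go to A
A | __[0]#1   read 0 → write _, move →, go to A
A | ___[#]1   read # → write _, move →, go to A
A | ____[1]   read 1 → write 0, move ←, go to E
E | ___[_]0   read _ → write #, move ←, go to D
D | __[_]#0
The non-blank tape span at halt is #0.

#0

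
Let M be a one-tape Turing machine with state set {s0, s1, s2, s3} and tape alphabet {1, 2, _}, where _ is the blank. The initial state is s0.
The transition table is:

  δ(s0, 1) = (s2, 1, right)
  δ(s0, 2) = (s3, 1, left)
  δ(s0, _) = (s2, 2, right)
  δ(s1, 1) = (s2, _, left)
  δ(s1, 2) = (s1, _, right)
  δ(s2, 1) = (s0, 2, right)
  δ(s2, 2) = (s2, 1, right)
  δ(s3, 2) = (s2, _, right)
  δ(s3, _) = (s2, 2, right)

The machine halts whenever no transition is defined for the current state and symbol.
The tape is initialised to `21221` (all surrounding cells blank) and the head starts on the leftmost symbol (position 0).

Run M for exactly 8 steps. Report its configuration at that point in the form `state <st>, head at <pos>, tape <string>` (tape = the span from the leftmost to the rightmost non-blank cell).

state s2, head at 6, tape 2211122

state=s0 head=0 tape=_[2]1221__   (s0,2)→(s3,1,left)
state=s3 head=-1 tape=[_]11221__   (s3,_)→(s2,2,right)
state=s2 head=0 tape=2[1]1221__   (s2,1)→(s0,2,right)
state=s0 head=1 tape=22[1]221__   (s0,1)→(s2,1,right)
state=s2 head=2 tape=221[2]21__   (s2,2)→(s2,1,right)
state=s2 head=3 tape=2211[2]1__   (s2,2)→(s2,1,right)
state=s2 head=4 tape=22111[1]__   (s2,1)→(s0,2,right)
state=s0 head=5 tape=221112[_]_   (s0,_)→(s2,2,right)
state=s2 head=6 tape=2211122[_]
After 8 steps: state s2, head at 6, tape 2211122.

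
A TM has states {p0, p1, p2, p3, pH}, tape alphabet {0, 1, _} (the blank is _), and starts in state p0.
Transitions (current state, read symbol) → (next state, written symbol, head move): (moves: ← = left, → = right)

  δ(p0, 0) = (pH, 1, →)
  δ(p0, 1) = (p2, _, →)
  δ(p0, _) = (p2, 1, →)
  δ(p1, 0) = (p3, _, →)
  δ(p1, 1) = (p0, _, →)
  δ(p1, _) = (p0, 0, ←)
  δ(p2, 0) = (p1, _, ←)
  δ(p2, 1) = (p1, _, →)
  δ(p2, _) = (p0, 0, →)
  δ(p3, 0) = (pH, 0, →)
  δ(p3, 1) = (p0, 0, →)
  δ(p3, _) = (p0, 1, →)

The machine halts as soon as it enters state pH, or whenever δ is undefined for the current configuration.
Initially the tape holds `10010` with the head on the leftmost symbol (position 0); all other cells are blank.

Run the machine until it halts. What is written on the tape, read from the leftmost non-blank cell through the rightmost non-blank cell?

p0 | _[1]0010   read 1 → write _, move →, go to p2
p2 | __[0]010   read 0 → write _, move ←, go to p1
p1 | _[_]_010   read _ → write 0, move ←, go to p0
p0 | [_]0_010   read _ → write 1, move →, go to p2
p2 | 1[0]_010   read 0 → write _, move ←, go to p1
p1 | [1]__010   read 1 → write _, move →, go to p0
p0 | _[_]_010   read _ → write 1, move →, go to p2
p2 | _1[_]010   read _ → write 0, move →, go to p0
p0 | _10[0]10   read 0 → write 1, move →, go to pH
pH | _101[1]0
The non-blank tape span at halt is 10110.

10110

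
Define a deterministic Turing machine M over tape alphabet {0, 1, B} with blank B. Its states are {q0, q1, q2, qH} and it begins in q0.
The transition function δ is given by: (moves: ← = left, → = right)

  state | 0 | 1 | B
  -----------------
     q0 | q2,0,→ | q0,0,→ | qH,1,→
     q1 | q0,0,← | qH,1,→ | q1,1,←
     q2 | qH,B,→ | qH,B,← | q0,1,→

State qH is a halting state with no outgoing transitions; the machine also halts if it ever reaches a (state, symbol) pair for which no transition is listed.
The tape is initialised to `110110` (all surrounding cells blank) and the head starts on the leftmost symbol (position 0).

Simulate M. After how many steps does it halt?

state=q0 head=0 tape=[1]10110   (q0,1)→(q0,0,→)
state=q0 head=1 tape=0[1]0110   (q0,1)→(q0,0,→)
state=q0 head=2 tape=00[0]110   (q0,0)→(q2,0,→)
state=q2 head=3 tape=000[1]10   (q2,1)→(qH,B,←)
state=qH head=2 tape=00[0]B10
M halts after 4 transitions.

4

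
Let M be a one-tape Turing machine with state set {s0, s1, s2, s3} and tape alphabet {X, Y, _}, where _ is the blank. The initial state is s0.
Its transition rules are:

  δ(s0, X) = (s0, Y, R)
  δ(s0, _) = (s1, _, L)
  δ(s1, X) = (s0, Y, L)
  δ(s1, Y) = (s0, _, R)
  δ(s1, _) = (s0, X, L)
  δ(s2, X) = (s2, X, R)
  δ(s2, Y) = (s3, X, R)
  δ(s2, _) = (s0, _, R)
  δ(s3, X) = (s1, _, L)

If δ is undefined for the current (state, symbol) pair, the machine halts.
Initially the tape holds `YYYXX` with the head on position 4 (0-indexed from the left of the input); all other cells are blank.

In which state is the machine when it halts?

state=s0 head=4 tape=YYYX[X]_   (s0,X)→(s0,Y,R)
state=s0 head=5 tape=YYYXY[_]   (s0,_)→(s1,_,L)
state=s1 head=4 tape=YYYX[Y]_   (s1,Y)→(s0,_,R)
state=s0 head=5 tape=YYYX_[_]   (s0,_)→(s1,_,L)
state=s1 head=4 tape=YYYX[_]_   (s1,_)→(s0,X,L)
state=s0 head=3 tape=YYY[X]X_   (s0,X)→(s0,Y,R)
state=s0 head=4 tape=YYYY[X]_   (s0,X)→(s0,Y,R)
state=s0 head=5 tape=YYYYY[_]   (s0,_)→(s1,_,L)
state=s1 head=4 tape=YYYY[Y]_   (s1,Y)→(s0,_,R)
state=s0 head=5 tape=YYYY_[_]   (s0,_)→(s1,_,L)
state=s1 head=4 tape=YYYY[_]_   (s1,_)→(s0,X,L)
state=s0 head=3 tape=YYY[Y]X_
No transition is defined for (s0, Y); M halts in state s0.

s0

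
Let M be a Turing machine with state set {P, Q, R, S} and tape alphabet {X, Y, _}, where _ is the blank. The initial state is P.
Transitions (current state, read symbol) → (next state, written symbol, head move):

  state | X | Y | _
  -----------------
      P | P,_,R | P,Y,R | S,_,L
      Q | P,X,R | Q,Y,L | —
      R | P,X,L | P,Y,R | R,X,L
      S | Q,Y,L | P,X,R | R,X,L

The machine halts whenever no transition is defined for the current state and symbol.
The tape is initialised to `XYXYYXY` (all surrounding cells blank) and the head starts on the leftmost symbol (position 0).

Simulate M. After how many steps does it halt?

11

P | [X]YXYYXY_   read X → write _, move R, go to P
P | _[Y]XYYXY_   read Y → write Y, move R, go to P
P | _Y[X]YYXY_   read X → write _, move R, go to P
P | _Y_[Y]YXY_   read Y → write Y, move R, go to P
P | _Y_Y[Y]XY_   read Y → write Y, move R, go to P
P | _Y_YY[X]Y_   read X → write _, move R, go to P
P | _Y_YY_[Y]_   read Y → write Y, move R, go to P
P | _Y_YY_Y[_]   read _ → write _, move L, go to S
S | _Y_YY_[Y]_   read Y → write X, move R, go to P
P | _Y_YY_X[_]   read _ → write _, move L, go to S
S | _Y_YY_[X]_   read X → write Y, move L, go to Q
Q | _Y_YY[_]Y_
M halts after 11 transitions.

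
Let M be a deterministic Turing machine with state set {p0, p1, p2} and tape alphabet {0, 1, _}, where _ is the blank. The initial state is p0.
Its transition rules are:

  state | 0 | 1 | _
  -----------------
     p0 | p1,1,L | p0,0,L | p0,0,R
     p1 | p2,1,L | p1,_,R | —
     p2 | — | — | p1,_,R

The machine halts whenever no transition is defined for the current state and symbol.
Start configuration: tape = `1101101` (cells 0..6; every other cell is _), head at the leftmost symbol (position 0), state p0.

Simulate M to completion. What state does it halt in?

p0 | __[1]101101_   read 1 → write 0, move L, go to p0
p0 | _[_]0101101_   read _ → write 0, move R, go to p0
p0 | _0[0]101101_   read 0 → write 1, move L, go to p1
p1 | _[0]1101101_   read 0 → write 1, move L, go to p2
p2 | [_]11101101_   read _ → write _, move R, go to p1
p1 | _[1]1101101_   read 1 → write _, move R, go to p1
p1 | __[1]101101_   read 1 → write _, move R, go to p1
p1 | ___[1]01101_   read 1 → write _, move R, go to p1
p1 | ____[0]1101_   read 0 → write 1, move L, go to p2
p2 | ___[_]11101_   read _ → write _, move R, go to p1
p1 | ____[1]1101_   read 1 → write _, move R, go to p1
p1 | _____[1]101_   read 1 → write _, move R, go to p1
p1 | ______[1]01_   read 1 → write _, move R, go to p1
p1 | _______[0]1_   read 0 → write 1, move L, go to p2
p2 | ______[_]11_   read _ → write _, move R, go to p1
p1 | _______[1]1_   read 1 → write _, move R, go to p1
p1 | ________[1]_   read 1 → write _, move R, go to p1
p1 | _________[_]
No transition is defined for (p1, _); M halts in state p1.

p1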